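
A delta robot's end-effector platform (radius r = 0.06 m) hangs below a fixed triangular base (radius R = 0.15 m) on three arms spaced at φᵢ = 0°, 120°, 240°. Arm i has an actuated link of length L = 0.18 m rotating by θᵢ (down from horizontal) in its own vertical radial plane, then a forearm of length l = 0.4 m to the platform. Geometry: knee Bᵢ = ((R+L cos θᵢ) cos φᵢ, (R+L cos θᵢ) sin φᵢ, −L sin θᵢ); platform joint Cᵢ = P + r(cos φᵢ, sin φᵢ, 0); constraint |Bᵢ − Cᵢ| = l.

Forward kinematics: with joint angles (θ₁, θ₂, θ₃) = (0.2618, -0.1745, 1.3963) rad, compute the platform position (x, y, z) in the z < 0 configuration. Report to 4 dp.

(0.0827, 0.2459, -0.3049)

φ1=0.0°: virtual centre (0.2639, 0.0000, -0.0466), radius l
φ2=120.0°: virtual centre (-0.1336, 0.2315, 0.0313), radius l
φ3=240.0°: virtual centre (-0.0606, -0.1050, -0.1773), radius l
eliminate P² terms by subtracting sphere 1 from 2 and 3
[-0.7950 0.4629 0.1557]·P = 0.0006;  [-0.6490 -0.2100 -0.2614]·P = -0.0257
Cramer: x(z) = 0.0252-0.1889z;  y(z) = 0.0445-0.6607z
into |P−centre ₁|² = l²: 1.4722z² + 0.1245z + -0.0989 = 0;  Δ = 0.5977;  z = -0.3049 or 0.2203 → z<0 root = -0.3049
x = 0.0827, y = 0.2459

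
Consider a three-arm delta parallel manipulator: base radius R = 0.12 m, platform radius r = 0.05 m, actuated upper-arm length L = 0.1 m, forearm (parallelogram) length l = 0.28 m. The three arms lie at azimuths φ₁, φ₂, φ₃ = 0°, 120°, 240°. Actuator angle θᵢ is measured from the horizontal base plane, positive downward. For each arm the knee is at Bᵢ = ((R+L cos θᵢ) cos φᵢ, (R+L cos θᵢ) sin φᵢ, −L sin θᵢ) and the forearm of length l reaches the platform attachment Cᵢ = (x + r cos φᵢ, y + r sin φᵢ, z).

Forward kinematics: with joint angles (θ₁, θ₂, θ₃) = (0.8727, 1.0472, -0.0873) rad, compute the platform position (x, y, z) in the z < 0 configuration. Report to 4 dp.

(-0.0404, -0.1107, -0.2654)

centre 1 = (0.1343·cos0.0°, 0.1343·sin0.0°, -0.0766) = (0.1343, 0.0000, -0.0766)
φ2=120.0°: virtual centre (-0.0600, 0.1039, -0.0866), radius l
φ3=240.0°: virtual centre (-0.0848, -0.1469, 0.0087), radius l
subtract pairs → two planes through P
[-0.3886 0.2078 -0.0200]·P = -0.0020;  [-0.4382 -0.2938 0.1707]·P = 0.0049
Cramer: x(z) = -0.0022+0.1442z;  y(z) = -0.0136+0.3658z
quadratic in z: (1.1546)z²+(0.1039)z+(-0.0537)=0, √Δ=0.5089 → z ∈ {-0.2654, 0.1754}; z = -0.2654 (taking z<0)
x = -0.0404, y = -0.1107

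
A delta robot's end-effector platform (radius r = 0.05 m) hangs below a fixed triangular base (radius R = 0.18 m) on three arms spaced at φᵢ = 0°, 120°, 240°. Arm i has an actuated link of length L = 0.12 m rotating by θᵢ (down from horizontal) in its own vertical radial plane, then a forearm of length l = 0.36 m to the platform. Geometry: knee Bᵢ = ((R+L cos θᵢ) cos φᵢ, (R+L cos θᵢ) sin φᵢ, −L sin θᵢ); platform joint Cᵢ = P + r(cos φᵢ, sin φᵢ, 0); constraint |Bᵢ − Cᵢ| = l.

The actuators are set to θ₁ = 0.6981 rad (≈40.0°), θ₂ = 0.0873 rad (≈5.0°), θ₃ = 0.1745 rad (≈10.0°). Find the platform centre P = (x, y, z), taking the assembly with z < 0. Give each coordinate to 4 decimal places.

S1 = (0.2219·cos0.0°, 0.2219·sin0.0°, -0.0771) = (0.2219, 0.0000, -0.0771)
φ2=120.0°: virtual centre (-0.1248, 0.2161, -0.0105), radius l
φ3=240.0°: virtual centre (-0.1241, -0.2149, -0.0208), radius l
subtract pairs → two planes through P
plane₁₂: -0.6934x+0.4322y+0.1333z = 0.0072
det = 0.5972;  x = -0.0101+0.1775z,  y = 0.0004+-0.0238z
into |P−S₁|² = l²: 1.0321z² + 0.0719z + -0.0698 = 0;  Δ = 0.2934;  z = -0.2972 or 0.2276 → z<0 root = -0.2972
x = -0.0629, y = 0.0075

(-0.0629, 0.0075, -0.2972)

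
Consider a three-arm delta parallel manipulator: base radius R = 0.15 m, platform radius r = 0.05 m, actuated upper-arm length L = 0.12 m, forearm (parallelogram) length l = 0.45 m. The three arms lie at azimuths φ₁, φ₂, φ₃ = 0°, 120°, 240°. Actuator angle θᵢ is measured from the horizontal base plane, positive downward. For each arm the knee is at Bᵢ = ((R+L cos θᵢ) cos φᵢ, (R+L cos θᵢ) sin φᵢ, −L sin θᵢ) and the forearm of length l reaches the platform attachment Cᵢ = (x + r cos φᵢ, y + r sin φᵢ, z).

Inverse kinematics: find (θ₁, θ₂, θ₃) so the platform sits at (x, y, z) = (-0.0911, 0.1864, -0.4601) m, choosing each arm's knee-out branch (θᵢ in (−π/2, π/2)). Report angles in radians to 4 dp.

θ₁ = 1.3099, θ₂ = 0.0876, θ₃ = 1.3971

φ1=0.0° → target in arm frame (-0.0911, 0.1864)
  A=0.1911, B=-0.4601, C=(l²−L²−A²−y'²−z²)/(2L)=-0.3952
  √(A²+B²)=0.4982;  θ1 = -1.1771+2.4870 ≈ 1.3099
φ2=120.0° → target in arm frame (0.2070, -0.0143)
  e−x'=-0.1070;  (l²−L²−(e−x')²−y'²−z²)/2L = -0.1468
  √(A²+B²)=0.4724;  θ2 = -1.7992+1.8869 ≈ 0.0876
φ3=240.0° → target in arm frame (-0.1159, -0.1721)
  e−x'=0.2159;  (l²−L²−(e−x')²−y'²−z²)/2L = -0.4159
  θ3 = atan2(B,A) + arccos(C/0.5082) = 1.3971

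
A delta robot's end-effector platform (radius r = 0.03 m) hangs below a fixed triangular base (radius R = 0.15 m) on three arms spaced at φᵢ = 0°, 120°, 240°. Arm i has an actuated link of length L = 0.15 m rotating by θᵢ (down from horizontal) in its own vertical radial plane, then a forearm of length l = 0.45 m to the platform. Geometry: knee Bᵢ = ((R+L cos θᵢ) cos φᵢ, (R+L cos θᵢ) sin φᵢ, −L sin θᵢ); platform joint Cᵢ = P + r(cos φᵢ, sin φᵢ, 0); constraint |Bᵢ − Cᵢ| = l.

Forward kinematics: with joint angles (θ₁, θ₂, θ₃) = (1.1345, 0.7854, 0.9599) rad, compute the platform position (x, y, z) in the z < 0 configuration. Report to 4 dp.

(-0.0509, 0.0284, -0.5191)

φ1=0.0°: virtual centre (0.1834, 0.0000, -0.1359), radius l
arm 2 at φ=120.0°: e+L cos θ2 = 0.2261;  S2 = (-0.1130, 0.1958, -0.1061)
arm 3 at φ=240.0°: e+L cos θ3 = 0.2060;  S3 = (-0.1030, -0.1784, -0.1229)
eliminate P² terms by subtracting sphere 1 from 2 and 3
linear system: -0.5928x+0.3916y = 0.0102−0.0598z; -0.5728x+-0.3569y = 0.0054−0.0262z
Cramer: x(z) = -0.0133+0.0724z;  y(z) = 0.0061-0.0430z
quadratic in z: (1.0071)z²+(0.2429)z+(-0.1453)=0, √Δ=0.8027 → z ∈ {-0.5191, 0.2779}; z = -0.5191 (taking z<0)
x = -0.0509, y = 0.0284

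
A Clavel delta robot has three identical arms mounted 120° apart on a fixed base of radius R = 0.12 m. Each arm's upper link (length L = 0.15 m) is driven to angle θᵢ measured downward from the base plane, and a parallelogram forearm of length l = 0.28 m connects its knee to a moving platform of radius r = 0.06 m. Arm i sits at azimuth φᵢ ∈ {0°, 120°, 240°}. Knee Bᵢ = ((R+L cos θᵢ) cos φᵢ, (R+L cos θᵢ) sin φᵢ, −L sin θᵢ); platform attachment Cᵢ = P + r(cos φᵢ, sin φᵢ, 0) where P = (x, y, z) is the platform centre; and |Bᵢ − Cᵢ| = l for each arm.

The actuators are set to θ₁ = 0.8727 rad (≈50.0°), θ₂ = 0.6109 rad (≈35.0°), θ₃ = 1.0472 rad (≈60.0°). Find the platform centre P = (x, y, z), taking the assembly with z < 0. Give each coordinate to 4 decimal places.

(-0.0049, 0.0634, -0.3348)

S1 = (0.1564·cos0.0°, 0.1564·sin0.0°, -0.1149) = (0.1564, 0.0000, -0.1149)
arm 2 at φ=120.0°: (R−r)+L cos θ2 = 0.1829;  S2 = (-0.0914, 0.1584, -0.0860)
S3 = (0.1350·cos240.0°, 0.1350·sin240.0°, -0.1299) = (-0.0675, -0.1169, -0.1299)
subtract pairs → two planes through P
plane₁₂: -0.4957x+0.3167y+0.0577z = 0.0032
det = 0.2578;  x = 0.0003+0.0155z,  y = 0.0105+-0.1580z
sphere 1 gives Az²+Bz+C=0 with A=1.0252, B=0.2217, C=-0.0407;  B²−4AC=0.2161;  roots -0.3348, 0.1186;  negative root z = -0.3348
x = -0.0049, y = 0.0634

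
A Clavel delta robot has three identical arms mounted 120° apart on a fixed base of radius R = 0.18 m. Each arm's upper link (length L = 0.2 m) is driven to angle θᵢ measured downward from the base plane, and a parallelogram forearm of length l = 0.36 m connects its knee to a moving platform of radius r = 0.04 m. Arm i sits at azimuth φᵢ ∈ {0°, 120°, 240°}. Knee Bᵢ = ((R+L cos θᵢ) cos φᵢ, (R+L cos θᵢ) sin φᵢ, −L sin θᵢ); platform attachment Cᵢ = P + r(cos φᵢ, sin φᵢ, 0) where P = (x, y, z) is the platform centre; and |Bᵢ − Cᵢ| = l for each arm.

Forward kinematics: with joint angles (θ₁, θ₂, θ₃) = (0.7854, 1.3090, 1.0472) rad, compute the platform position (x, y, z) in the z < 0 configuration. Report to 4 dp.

φ1=0.0°: virtual centre (0.2814, 0.0000, -0.1414), radius l
φ2=120.0°: virtual centre (-0.0959, 0.1661, -0.1932), radius l
arm 3 at φ=240.0°: e+L cos θ3 = 0.2400;  S3 = (-0.1200, -0.2078, -0.1732)
subtract pairs → two planes through P
plane₁₂: -0.7546x+0.3321y+-0.1035z = -0.0251
det = 0.5803;  x = 0.0246+-0.1105z,  y = -0.0196+0.0606z
quadratic in z: (1.0159)z²+(0.3372)z+(-0.0433)=0, √Δ=0.5381 → z ∈ {-0.4308, 0.0989}; z = -0.4308 (taking z<0)
x = 0.0722, y = -0.0457

(0.0722, -0.0457, -0.4308)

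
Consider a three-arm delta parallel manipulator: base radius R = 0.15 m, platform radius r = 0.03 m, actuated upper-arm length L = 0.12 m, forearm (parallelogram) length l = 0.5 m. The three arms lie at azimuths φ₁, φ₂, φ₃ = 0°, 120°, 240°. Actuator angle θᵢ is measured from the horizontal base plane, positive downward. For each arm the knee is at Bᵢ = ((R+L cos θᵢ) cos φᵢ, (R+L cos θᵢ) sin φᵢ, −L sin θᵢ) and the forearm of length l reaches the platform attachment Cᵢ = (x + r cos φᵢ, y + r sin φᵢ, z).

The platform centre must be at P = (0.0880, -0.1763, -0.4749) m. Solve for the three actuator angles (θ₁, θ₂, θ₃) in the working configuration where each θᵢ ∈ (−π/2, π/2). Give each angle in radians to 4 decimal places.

arm 1 (φ=0.0°): x'=0.0880, y'=-0.1763
  A cos θ + B sin θ = C:  0.0320·cos θ + -0.4749·sin θ = -0.0918
  θ1 = atan2(B,A) + arccos(C/0.4760) = 0.2614
φ2=120.0° → target in arm frame (-0.1967, 0.0119)
  A=0.3167, B=-0.4749, C=(l²−L²−A²−y'²−z²)/(2L)=-0.3765
  θ2 = atan2(B,A) + arccos(C/0.5708) = 1.3084
arm 3 (φ=240.0°): x'=0.1087, y'=0.1644
  A=0.0113, B=-0.4749, C=(l²−L²−A²−y'²−z²)/(2L)=-0.0711
  γ=atan2(-0.4749,0.0113)=-1.5470;  ψ=arccos(-0.1497)=1.7211;  θ3=γ+ψ≈0.1741

θ₁ = 0.2614, θ₂ = 1.3084, θ₃ = 0.1741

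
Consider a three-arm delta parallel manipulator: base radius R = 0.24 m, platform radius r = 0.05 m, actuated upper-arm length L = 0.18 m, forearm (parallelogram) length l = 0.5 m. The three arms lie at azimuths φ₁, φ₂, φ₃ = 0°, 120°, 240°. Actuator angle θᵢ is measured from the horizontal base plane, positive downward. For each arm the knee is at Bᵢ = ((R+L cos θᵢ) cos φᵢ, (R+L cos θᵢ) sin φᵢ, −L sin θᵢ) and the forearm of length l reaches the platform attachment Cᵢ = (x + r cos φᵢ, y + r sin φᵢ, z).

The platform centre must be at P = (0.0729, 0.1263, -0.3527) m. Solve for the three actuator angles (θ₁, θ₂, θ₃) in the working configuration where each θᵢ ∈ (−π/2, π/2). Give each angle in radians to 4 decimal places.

θ₁ = -0.1743, θ₂ = -0.1745, θ₃ = 0.8728

arm 1 (φ=0.0°): x'=0.0729, y'=0.1263
  A cos θ + B sin θ = C:  0.1171·cos θ + -0.3527·sin θ = 0.1765
  √(A²+B²)=0.3716;  θ1 = -1.2502+1.0759 ≈ -0.1743
arm 2 (φ=120.0°): x'=0.0729, y'=-0.1263
  A=0.1171, B=-0.3527, C=(l²−L²−A²−y'²−z²)/(2L)=0.1765
  θ2 = atan2(B,A) + arccos(C/0.3716) = -0.1745
φ3=240.0° → target in arm frame (-0.1458, 0.0000)
  e−x'=0.3358;  (l²−L²−(e−x')²−y'²−z²)/2L = -0.0544
  √(A²+B²)=0.4870;  θ3 = -0.8099+1.6827 ≈ 0.8728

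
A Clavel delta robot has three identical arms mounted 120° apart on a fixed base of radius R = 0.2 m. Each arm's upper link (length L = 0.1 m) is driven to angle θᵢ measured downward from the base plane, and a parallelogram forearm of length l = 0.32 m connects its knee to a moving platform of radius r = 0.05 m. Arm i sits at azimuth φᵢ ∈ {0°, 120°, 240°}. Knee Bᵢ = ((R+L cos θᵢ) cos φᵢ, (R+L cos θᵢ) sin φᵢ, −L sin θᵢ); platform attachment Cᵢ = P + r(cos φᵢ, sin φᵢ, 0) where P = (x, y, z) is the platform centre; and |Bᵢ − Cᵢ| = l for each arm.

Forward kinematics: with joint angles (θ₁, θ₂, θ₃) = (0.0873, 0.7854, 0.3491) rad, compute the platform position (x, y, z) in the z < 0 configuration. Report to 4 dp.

(0.0374, -0.0321, -0.2461)

φ1=0.0°: virtual centre (0.2496, 0.0000, -0.0087), radius l
arm 2 at φ=120.0°: ρ2 = 0.2207;  S2 = (-0.1104, 0.1911, -0.0707)
S3 = (0.2440·cos240.0°, 0.2440·sin240.0°, -0.0342) = (-0.1220, -0.2113, -0.0342)
|S₂|²−|S₁|² = -0.0087;  |S₃|²−|S₁|² = -0.0017
plane₁₂: -0.7199x+0.3823y+-0.1240z = -0.0087
Cramer: x(z) = 0.0073-0.1222z;  y(z) = -0.0089+0.0942z
quadratic in z: (1.0238)z²+(0.0750)z+(-0.0435)=0, √Δ=0.4289 → z ∈ {-0.2461, 0.1728}; z = -0.2461 (taking z<0)
x = 0.0374, y = -0.0321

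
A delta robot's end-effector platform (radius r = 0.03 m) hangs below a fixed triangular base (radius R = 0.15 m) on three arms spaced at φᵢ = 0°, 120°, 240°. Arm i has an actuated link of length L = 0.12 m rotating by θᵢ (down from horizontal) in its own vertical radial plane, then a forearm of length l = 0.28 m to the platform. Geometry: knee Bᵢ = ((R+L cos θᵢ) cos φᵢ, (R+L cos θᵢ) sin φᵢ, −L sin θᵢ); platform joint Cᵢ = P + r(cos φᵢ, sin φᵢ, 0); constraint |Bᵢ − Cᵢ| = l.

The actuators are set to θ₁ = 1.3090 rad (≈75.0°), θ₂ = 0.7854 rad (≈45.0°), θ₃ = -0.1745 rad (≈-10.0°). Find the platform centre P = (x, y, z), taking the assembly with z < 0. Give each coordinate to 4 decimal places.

(-0.0995, -0.0671, -0.2213)

φ1=0.0°: virtual centre (0.1511, 0.0000, -0.1159), radius l
S2 = (0.2049·cos120.0°, 0.2049·sin120.0°, -0.0849) = (-0.1024, 0.1774, -0.0849)
arm 3 at φ=240.0°: e+L cos θ3 = 0.2382;  S3 = (-0.1191, -0.2063, 0.0208)
eliminate P² terms by subtracting sphere 1 from 2 and 3
linear system: -0.5070x+0.3548y = 0.0129−0.0621z; -0.5403x+-0.4125y = 0.0209−0.2735z
Cramer: x(z) = -0.0318+0.3060z;  y(z) = -0.0090+0.2622z
quadratic in z: (1.1624)z²+(0.1152)z+(-0.0314)=0, √Δ=0.3994 → z ∈ {-0.2213, 0.1222}; z = -0.2213 (taking z<0)
x = -0.0995, y = -0.0671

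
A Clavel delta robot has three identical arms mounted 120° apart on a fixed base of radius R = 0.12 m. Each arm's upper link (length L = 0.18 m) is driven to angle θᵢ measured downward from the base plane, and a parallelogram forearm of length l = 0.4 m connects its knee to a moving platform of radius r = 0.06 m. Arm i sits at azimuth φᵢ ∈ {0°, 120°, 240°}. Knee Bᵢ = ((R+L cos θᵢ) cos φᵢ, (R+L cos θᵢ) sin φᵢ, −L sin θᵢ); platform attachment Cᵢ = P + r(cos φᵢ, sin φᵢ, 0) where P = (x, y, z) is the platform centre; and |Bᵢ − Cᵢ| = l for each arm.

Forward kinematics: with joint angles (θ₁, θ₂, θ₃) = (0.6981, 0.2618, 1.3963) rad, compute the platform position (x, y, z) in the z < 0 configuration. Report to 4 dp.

φ1=0.0°: virtual centre (0.1979, 0.0000, -0.1157), radius l
centre 2 = (0.2339·cos120.0°, 0.2339·sin120.0°, -0.0466) = (-0.1169, 0.2025, -0.0466)
arm 3 at φ=240.0°: e+L cos θ3 = 0.0913;  centre 3 = (-0.0456, -0.0790, -0.1773)
subtract pairs → two planes through P
[-0.6296 0.4051 0.1382]·P = 0.0043;  [-0.4870 -0.1580 -0.1231]·P = -0.0128
det = 0.2968;  x = 0.0152+-0.0945z,  y = 0.0342+-0.4880z
quadratic in z: (1.2471)z²+(0.2325)z+(-0.1121)=0, √Δ=0.7830 → z ∈ {-0.4071, 0.2207}; z = -0.4071 (taking z<0)
x = 0.0536, y = 0.2329

(0.0536, 0.2329, -0.4071)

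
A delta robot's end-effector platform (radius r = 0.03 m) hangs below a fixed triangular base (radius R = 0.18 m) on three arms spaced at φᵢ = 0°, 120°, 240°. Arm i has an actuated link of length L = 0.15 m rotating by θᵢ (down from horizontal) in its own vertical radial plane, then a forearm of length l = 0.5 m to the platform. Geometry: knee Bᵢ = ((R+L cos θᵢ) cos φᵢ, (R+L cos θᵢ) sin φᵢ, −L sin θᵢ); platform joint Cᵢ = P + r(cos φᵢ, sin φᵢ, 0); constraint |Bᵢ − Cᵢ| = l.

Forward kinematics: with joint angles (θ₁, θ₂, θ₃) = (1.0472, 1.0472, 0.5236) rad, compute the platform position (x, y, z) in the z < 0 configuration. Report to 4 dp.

(-0.0483, -0.0836, -0.5402)

φ1=0.0°: virtual centre (0.2250, 0.0000, -0.1299), radius l
arm 2 at φ=120.0°: (R−r)+L cos θ2 = 0.2250;  S2 = (-0.1125, 0.1949, -0.1299)
S3 = (0.2799·cos240.0°, 0.2799·sin240.0°, -0.0750) = (-0.1400, -0.2424, -0.0750)
subtract pairs → two planes through P
plane₁₂: -0.6750x+0.3897y+0.0000z = 0.0000
Cramer: x(z) = -0.0105+0.0700z;  y(z) = -0.0182+0.1212z
quadratic in z: (1.0196)z²+(0.2225)z+(-0.1773)=0, √Δ=0.8790 → z ∈ {-0.5402, 0.3220}; z = -0.5402 (taking z<0)
x = -0.0483, y = -0.0836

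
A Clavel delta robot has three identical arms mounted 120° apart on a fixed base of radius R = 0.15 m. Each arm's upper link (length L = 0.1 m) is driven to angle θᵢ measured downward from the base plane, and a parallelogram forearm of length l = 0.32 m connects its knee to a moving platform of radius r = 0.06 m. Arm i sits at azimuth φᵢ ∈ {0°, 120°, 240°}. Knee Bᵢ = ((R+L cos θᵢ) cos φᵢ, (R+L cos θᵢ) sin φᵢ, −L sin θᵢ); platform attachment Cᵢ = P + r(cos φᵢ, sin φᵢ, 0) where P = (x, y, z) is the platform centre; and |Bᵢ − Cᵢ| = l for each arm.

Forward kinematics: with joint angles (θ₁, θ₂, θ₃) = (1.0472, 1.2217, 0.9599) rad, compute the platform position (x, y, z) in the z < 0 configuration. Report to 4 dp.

(0.0056, -0.0284, -0.3756)

arm 1 at φ=0.0°: (R−r)+L cos θ1 = 0.1400;  centre 1 = (0.1400, 0.0000, -0.0866)
φ2=120.0°: virtual centre (-0.0621, 0.1076, -0.0940), radius l
φ3=240.0°: virtual centre (-0.0737, -0.1276, -0.0819), radius l
subtract pairs → two planes through P
[-0.4042 0.2151 -0.0147]·P = -0.0028;  [-0.4274 -0.2552 0.0094]·P = 0.0013
det = 0.1951;  x = 0.0023+-0.0089z,  y = -0.0090+0.0517z
into |P−centre ₁|² = l²: 1.0028z² + 0.1747z + -0.0758 = 0;  Δ = 0.3348;  z = -0.3756 or 0.2014 → z<0 root = -0.3756
x = 0.0056, y = -0.0284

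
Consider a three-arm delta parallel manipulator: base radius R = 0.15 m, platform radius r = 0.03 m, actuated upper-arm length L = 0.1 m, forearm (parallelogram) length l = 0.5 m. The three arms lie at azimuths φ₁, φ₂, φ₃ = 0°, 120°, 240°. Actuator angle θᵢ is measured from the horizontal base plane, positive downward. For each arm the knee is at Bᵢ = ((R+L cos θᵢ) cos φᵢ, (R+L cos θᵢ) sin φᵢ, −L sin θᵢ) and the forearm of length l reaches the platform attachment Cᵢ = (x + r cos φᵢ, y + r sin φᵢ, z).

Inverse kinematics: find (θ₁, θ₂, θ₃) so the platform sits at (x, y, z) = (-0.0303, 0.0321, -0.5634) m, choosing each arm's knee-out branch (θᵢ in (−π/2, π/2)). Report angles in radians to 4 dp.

θ₁ = 1.3086, θ₂ = 0.9599, θ₃ = 1.2216

φ1=0.0° → target in arm frame (-0.0303, 0.0321)
  A cos θ + B sin θ = C:  0.1503·cos θ + -0.5634·sin θ = -0.5052
  γ=atan2(-0.5634,0.1503)=-1.3101;  ψ=arccos(-0.8664)=2.6187;  θ1=γ+ψ≈1.3086
rotate P by −φ2: (0.0429, 0.0102, -0.5634)
  A=0.0771, B=-0.5634, C=(l²−L²−A²−y'²−z²)/(2L)=-0.4173
  √(A²+B²)=0.5686;  θ2 = -1.4349+2.3948 ≈ 0.9599
arm 3 (φ=240.0°): x'=-0.0126, y'=-0.0423
  e−x'=0.1326;  (l²−L²−(e−x')²−y'²−z²)/2L = -0.4840
  √(A²+B²)=0.5788;  θ3 = -1.3396+2.5612 ≈ 1.2216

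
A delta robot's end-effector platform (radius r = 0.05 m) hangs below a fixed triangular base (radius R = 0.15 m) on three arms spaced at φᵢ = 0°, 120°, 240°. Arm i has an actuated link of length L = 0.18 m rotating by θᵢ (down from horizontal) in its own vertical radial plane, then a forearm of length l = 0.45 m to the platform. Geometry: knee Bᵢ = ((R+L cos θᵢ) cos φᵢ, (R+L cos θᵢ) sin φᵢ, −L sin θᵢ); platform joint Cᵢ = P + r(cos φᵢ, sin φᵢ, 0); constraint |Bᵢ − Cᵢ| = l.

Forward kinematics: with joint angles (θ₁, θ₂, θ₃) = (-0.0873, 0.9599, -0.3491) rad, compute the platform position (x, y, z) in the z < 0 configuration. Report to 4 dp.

centre 1 = (0.2793·cos0.0°, 0.2793·sin0.0°, 0.0157) = (0.2793, 0.0000, 0.0157)
φ2=120.0°: virtual centre (-0.1016, 0.1760, -0.1474), radius l
arm 3 at φ=240.0°: e+L cos θ3 = 0.2691;  centre 3 = (-0.1346, -0.2331, 0.0616)
subtract pairs → two planes through P
[-0.7619 0.3520 -0.3263]·P = -0.0152;  [-0.8278 -0.4662 0.0918]·P = -0.0020
Cramer: x(z) = 0.0121-0.1853z;  y(z) = -0.0171+0.5258z
sphere 1 gives Az²+Bz+C=0 with A=1.3108, B=0.0497, C=-0.1305;  B²−4AC=0.6870;  roots -0.3351, 0.2972;  negative root z = -0.3351
x = 0.0742, y = -0.1933

(0.0742, -0.1933, -0.3351)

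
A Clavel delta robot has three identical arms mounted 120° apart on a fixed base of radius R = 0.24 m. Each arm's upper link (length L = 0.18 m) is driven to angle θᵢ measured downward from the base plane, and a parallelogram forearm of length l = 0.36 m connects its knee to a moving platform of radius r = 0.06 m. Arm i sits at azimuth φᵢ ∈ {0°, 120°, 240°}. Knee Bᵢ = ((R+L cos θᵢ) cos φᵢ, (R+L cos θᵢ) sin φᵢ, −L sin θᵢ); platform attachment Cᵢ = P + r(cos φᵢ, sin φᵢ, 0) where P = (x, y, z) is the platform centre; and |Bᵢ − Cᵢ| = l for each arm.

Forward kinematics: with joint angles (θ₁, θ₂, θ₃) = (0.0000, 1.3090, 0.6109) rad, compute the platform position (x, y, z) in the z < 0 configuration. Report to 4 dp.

(0.1036, -0.0838, -0.2384)

arm 1 at φ=0.0°: e+L cos θ1 = 0.3600;  centre 1 = (0.3600, 0.0000, 0.0000)
φ2=120.0°: virtual centre (-0.1133, 0.1962, -0.1739), radius l
arm 3 at φ=240.0°: e+L cos θ3 = 0.3274;  centre 3 = (-0.1637, -0.2836, -0.1032)
subtract pairs → two planes through P
[-0.9466 0.3925 -0.3477]·P = -0.0480;  [-1.0474 -0.5671 -0.2065]·P = -0.0117
det = 0.9479;  x = 0.0336+-0.2935z,  y = -0.0414+0.1780z
sphere 1 gives Az²+Bz+C=0 with A=1.1179, B=0.1769, C=-0.0213;  B²−4AC=0.1267;  roots -0.2384, 0.0801;  negative root z = -0.2384
x = 0.1036, y = -0.0838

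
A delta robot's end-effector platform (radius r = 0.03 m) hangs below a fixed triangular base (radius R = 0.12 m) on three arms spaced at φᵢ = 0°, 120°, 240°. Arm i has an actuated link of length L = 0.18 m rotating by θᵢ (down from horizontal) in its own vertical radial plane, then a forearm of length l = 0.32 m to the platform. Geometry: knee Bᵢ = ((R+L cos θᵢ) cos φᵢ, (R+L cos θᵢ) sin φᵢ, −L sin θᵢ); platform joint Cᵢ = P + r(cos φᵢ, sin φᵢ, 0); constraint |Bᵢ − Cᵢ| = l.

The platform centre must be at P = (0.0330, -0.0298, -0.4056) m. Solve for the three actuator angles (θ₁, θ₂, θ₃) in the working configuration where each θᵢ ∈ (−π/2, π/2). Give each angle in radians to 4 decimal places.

θ₁ = 0.8725, θ₂ = 1.1344, θ₃ = 0.9596

rotate P by −φ1: (0.0330, -0.0298, -0.4056)
  A=0.0570, B=-0.4056, C=(l²−L²−A²−y'²−z²)/(2L)=-0.2740
  γ=atan2(-0.4056,0.0570)=-1.4312;  ψ=arccos(-0.6690)=2.3037;  θ1=γ+ψ≈0.8725
rotate P by −φ2: (-0.0423, -0.0137, -0.4056)
  A cos θ + B sin θ = C:  0.1323·cos θ + -0.4056·sin θ = -0.3117
  √(A²+B²)=0.4266;  θ2 = -1.2555+2.3899 ≈ 1.1344
rotate P by −φ3: (0.0093, 0.0435, -0.4056)
  A cos θ + B sin θ = C:  0.0807·cos θ + -0.4056·sin θ = -0.2859
  √(A²+B²)=0.4135;  θ3 = -1.3744+2.3340 ≈ 0.9596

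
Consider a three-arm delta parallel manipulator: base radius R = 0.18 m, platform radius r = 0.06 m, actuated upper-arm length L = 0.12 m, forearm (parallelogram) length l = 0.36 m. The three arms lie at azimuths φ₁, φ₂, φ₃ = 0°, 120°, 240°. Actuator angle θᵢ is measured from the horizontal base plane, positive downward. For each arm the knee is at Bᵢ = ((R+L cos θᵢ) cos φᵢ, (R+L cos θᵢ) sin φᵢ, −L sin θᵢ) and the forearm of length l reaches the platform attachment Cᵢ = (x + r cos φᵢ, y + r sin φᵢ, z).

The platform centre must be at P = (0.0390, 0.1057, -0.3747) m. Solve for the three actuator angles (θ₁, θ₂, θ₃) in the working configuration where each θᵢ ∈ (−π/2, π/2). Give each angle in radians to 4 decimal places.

φ1=0.0° → target in arm frame (0.0390, 0.1057)
  A=0.0810, B=-0.3747, C=(l²−L²−A²−y'²−z²)/(2L)=-0.1789
  γ=atan2(-0.3747,0.0810)=-1.3579;  ψ=arccos(-0.4666)=2.0563;  θ1=γ+ψ≈0.6984
arm 2 (φ=120.0°): x'=0.0720, y'=-0.0866
  A cos θ + B sin θ = C:  0.0480·cos θ + -0.3747·sin θ = -0.1459
  √(A²+B²)=0.3778;  θ2 = -1.4435+1.9672 ≈ 0.5237
arm 3 (φ=240.0°): x'=-0.1110, y'=-0.0191
  e−x'=0.2310;  (l²−L²−(e−x')²−y'²−z²)/2L = -0.3289
  √(A²+B²)=0.4402;  θ3 = -1.0183+2.4147 ≈ 1.3964

θ₁ = 0.6984, θ₂ = 0.5237, θ₃ = 1.3964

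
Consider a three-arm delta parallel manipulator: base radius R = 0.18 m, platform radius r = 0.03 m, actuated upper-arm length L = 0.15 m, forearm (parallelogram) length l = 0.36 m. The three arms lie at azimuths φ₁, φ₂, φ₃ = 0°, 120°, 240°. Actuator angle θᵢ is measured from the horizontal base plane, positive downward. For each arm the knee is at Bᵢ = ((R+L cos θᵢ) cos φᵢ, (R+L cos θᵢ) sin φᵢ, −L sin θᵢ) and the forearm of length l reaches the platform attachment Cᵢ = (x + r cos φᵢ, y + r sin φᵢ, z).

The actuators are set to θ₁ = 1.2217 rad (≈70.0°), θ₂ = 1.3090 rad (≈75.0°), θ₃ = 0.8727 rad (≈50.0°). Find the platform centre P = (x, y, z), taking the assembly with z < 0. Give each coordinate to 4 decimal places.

arm 1 at φ=0.0°: (R−r)+L cos θ1 = 0.2013;  S1 = (0.2013, 0.0000, -0.1410)
arm 2 at φ=120.0°: (R−r)+L cos θ2 = 0.1888;  S2 = (-0.0944, 0.1635, -0.1449)
arm 3 at φ=240.0°: (R−r)+L cos θ3 = 0.2464;  S3 = (-0.1232, -0.2134, -0.1149)
|S₂|²−|S₁|² = -0.0037;  |S₃|²−|S₁|² = 0.0135
[-0.5914 0.3271 -0.0079]·P = -0.0037;  [-0.6490 -0.4268 0.0521]·P = 0.0135
det = 0.4647;  x = -0.0061+0.0294z,  y = -0.0225+0.0773z
into |P−S₁|² = l²: 1.0068z² + 0.2662z + -0.0662 = 0;  Δ = 0.3376;  z = -0.4207 or 0.1563 → z<0 root = -0.4207
x = -0.0185, y = -0.0550

(-0.0185, -0.0550, -0.4207)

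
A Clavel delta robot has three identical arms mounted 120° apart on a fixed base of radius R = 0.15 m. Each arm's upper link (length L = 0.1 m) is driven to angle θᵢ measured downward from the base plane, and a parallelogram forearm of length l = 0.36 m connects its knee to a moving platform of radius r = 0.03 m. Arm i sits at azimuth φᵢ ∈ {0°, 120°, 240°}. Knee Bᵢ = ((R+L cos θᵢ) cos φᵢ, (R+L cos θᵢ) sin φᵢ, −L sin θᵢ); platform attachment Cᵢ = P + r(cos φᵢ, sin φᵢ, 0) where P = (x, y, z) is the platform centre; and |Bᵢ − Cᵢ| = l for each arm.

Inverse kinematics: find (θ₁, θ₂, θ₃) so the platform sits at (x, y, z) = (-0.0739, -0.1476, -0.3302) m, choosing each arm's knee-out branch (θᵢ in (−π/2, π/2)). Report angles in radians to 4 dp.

θ₁ = 1.2221, θ₂ = 1.3093, θ₃ = -0.2622

φ1=0.0° → target in arm frame (-0.0739, -0.1476)
  e−x'=0.1939;  (l²−L²−(e−x')²−y'²−z²)/2L = -0.2441
  √(A²+B²)=0.3829;  θ1 = -1.0398+2.2619 ≈ 1.2221
φ2=120.0° → target in arm frame (-0.0909, 0.1378)
  A=0.2109, B=-0.3302, C=(l²−L²−A²−y'²−z²)/(2L)=-0.2644
  γ=atan2(-0.3302,0.2109)=-1.0025;  ψ=arccos(-0.6750)=2.3117;  θ2=γ+ψ≈1.3093
φ3=240.0° → target in arm frame (0.1648, 0.0098)
  A cos θ + B sin θ = C:  -0.0448·cos θ + -0.3302·sin θ = 0.0423
  √(A²+B²)=0.3332;  θ3 = -1.7056+1.4434 ≈ -0.2622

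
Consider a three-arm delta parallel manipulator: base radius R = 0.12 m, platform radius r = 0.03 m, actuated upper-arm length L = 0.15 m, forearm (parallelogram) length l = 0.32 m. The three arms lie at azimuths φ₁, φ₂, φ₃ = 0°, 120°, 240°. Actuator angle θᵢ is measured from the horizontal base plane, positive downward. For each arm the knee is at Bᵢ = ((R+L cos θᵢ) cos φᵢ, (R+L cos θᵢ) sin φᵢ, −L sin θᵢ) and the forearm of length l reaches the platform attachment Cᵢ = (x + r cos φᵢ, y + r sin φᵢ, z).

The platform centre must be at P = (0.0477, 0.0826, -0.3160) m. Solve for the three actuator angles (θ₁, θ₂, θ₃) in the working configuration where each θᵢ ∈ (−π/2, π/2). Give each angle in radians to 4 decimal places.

arm 1 (φ=0.0°): x'=0.0477, y'=0.0826
  e−x'=0.0423;  (l²−L²−(e−x')²−y'²−z²)/2L = -0.0952
  θ1 = atan2(B,A) + arccos(C/0.3188) = 0.4364
arm 2 (φ=120.0°): x'=0.0477, y'=-0.0826
  A cos θ + B sin θ = C:  0.0423·cos θ + -0.3160·sin θ = -0.0952
  θ2 = atan2(B,A) + arccos(C/0.3188) = 0.4365
φ3=240.0° → target in arm frame (-0.0954, 0.0000)
  e−x'=0.1854;  (l²−L²−(e−x')²−y'²−z²)/2L = -0.1811
  θ3 = atan2(B,A) + arccos(C/0.3664) = 1.0475

θ₁ = 0.4364, θ₂ = 0.4365, θ₃ = 1.0475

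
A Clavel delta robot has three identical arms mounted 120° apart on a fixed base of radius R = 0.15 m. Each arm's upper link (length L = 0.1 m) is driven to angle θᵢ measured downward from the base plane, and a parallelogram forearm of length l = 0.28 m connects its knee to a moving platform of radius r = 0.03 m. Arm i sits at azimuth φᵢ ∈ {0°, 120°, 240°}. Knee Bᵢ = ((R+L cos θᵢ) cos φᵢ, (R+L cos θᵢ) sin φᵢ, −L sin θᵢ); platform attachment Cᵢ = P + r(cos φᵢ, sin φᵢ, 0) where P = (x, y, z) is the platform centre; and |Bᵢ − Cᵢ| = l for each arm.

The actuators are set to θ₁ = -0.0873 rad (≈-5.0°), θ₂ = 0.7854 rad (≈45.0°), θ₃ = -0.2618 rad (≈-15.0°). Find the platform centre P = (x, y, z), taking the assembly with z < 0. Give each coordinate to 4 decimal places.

(0.0259, -0.0602, -0.1843)

S1 = (0.2196·cos0.0°, 0.2196·sin0.0°, 0.0087) = (0.2196, 0.0000, 0.0087)
arm 2 at φ=120.0°: (R−r)+L cos θ2 = 0.1907;  S2 = (-0.0954, 0.1652, -0.0707)
φ3=240.0°: virtual centre (-0.1083, -0.1876, 0.0259), radius l
|S₂|²−|S₁|² = -0.0069;  |S₃|²−|S₁|² = -0.0007
linear system: -0.6299x+0.3303y = -0.0069−-0.1589z; -0.6558x+-0.3751y = -0.0007−0.0343z
det = 0.4530;  x = 0.0063+-0.1065z,  y = -0.0090+0.2777z
quadratic in z: (1.0885)z²+(0.0230)z+(-0.0327)=0, √Δ=0.3782 → z ∈ {-0.1843, 0.1632}; z = -0.1843 (taking z<0)
x = 0.0259, y = -0.0602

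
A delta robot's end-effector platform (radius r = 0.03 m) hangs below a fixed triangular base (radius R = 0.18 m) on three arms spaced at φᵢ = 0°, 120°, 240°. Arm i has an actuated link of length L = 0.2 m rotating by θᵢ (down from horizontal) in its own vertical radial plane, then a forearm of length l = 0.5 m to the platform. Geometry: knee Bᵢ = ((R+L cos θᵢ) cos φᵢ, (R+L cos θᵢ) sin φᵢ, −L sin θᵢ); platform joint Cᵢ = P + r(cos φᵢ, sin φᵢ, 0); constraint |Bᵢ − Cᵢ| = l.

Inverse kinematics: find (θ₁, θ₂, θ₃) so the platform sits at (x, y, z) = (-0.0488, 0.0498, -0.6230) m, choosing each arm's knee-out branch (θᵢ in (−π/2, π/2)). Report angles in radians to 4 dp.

θ₁ = 1.3090, θ₂ = 0.9601, θ₃ = 1.2219

rotate P by −φ1: (-0.0488, 0.0498, -0.6230)
  A cos θ + B sin θ = C:  0.1988·cos θ + -0.6230·sin θ = -0.5503
  θ1 = atan2(B,A) + arccos(C/0.6539) = 1.3090
φ2=120.0° → target in arm frame (0.0675, 0.0174)
  A cos θ + B sin θ = C:  0.0825·cos θ + -0.6230·sin θ = -0.4631
  √(A²+B²)=0.6284;  θ2 = -1.4392+2.3992 ≈ 0.9601
φ3=240.0° → target in arm frame (-0.0187, -0.0672)
  e−x'=0.1687;  (l²−L²−(e−x')²−y'²−z²)/2L = -0.5278
  √(A²+B²)=0.6454;  θ3 = -1.3063+2.5282 ≈ 1.2219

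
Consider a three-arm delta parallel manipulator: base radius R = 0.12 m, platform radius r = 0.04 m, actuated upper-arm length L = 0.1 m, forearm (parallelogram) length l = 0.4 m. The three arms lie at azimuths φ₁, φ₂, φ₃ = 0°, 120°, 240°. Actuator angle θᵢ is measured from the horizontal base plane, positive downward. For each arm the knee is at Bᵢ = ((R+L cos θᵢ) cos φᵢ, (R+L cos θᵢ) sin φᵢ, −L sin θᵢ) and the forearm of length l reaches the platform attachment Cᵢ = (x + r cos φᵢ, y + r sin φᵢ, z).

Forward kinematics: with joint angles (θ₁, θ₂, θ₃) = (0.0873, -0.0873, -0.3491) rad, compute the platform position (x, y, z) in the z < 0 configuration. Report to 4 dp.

φ1=0.0°: virtual centre (0.1796, 0.0000, -0.0087), radius l
arm 2 at φ=120.0°: (R−r)+L cos θ2 = 0.1796;  S2 = (-0.0898, 0.1556, 0.0087)
S3 = (0.1740·cos240.0°, 0.1740·sin240.0°, 0.0342) = (-0.0870, -0.1507, 0.0342)
eliminate P² terms by subtracting sphere 1 from 2 and 3
plane₁₂: -0.5389x+0.3111y+0.0349z = 0.0000
Cramer: x(z) = 0.0009+0.1134z;  y(z) = 0.0015+0.0843z
quadratic in z: (1.0200)z²+(-0.0228)z+(-0.1280)=0, √Δ=0.7229 → z ∈ {-0.3432, 0.3656}; z = -0.3432 (taking z<0)
x = -0.0381, y = -0.0274

(-0.0381, -0.0274, -0.3432)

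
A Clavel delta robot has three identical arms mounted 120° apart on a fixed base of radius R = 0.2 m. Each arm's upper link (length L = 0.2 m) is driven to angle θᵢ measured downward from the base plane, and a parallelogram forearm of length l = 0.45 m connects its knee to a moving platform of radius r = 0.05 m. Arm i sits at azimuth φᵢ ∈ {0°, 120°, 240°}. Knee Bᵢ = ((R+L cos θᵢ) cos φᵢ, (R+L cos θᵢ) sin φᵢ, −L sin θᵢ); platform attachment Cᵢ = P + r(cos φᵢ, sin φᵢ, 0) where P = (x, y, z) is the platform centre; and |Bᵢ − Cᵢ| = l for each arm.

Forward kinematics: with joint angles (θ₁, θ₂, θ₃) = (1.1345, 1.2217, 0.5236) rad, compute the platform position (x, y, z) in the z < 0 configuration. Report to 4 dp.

centre 1 = (0.2345·cos0.0°, 0.2345·sin0.0°, -0.1813) = (0.2345, 0.0000, -0.1813)
centre 2 = (0.2184·cos120.0°, 0.2184·sin120.0°, -0.1879) = (-0.1092, 0.1891, -0.1879)
arm 3 at φ=240.0°: e+L cos θ3 = 0.3232;  centre 3 = (-0.1616, -0.2799, -0.1000)
|centre ₂|²−|centre ₁|² = -0.0048;  |centre ₃|²−|centre ₁|² = 0.0266
plane₁₂: -0.6874x+0.3783y+-0.0133z = -0.0048
det = 0.6845;  x = -0.0108+0.0789z,  y = -0.0323+0.1787z
quadratic in z: (1.0381)z²+(0.3123)z+(-0.1084)=0, √Δ=0.7402 → z ∈ {-0.5069, 0.2061}; z = -0.5069 (taking z<0)
x = -0.0507, y = -0.1229

(-0.0507, -0.1229, -0.5069)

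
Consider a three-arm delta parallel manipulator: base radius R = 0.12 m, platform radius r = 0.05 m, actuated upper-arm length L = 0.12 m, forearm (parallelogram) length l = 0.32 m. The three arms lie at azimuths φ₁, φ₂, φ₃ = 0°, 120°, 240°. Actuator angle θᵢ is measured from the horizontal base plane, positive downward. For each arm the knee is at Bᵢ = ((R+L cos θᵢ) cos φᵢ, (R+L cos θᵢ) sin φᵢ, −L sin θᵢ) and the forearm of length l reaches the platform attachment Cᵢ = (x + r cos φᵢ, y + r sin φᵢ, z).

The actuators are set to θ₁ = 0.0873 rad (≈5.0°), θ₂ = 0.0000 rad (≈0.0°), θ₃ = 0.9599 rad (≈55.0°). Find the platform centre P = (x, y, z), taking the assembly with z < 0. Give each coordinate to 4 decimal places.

(0.0553, 0.1135, -0.2779)

φ1=0.0°: virtual centre (0.1895, 0.0000, -0.0105), radius l
O2 = (0.1900·cos120.0°, 0.1900·sin120.0°, 0.0000) = (-0.0950, 0.1645, 0.0000)
φ3=240.0°: virtual centre (-0.0694, -0.1202, -0.0983), radius l
subtract pairs → two planes through P
[-0.5691 0.3291 0.0209]·P = 0.0001;  [-0.5179 -0.2405 -0.1757]·P = -0.0071
det = 0.3073;  x = 0.0076+-0.1718z,  y = 0.0133+-0.3606z
sphere 1 gives Az²+Bz+C=0 with A=1.1595, B=0.0739, C=-0.0690;  B²−4AC=0.3255;  roots -0.2779, 0.2141;  negative root z = -0.2779
x = 0.0553, y = 0.1135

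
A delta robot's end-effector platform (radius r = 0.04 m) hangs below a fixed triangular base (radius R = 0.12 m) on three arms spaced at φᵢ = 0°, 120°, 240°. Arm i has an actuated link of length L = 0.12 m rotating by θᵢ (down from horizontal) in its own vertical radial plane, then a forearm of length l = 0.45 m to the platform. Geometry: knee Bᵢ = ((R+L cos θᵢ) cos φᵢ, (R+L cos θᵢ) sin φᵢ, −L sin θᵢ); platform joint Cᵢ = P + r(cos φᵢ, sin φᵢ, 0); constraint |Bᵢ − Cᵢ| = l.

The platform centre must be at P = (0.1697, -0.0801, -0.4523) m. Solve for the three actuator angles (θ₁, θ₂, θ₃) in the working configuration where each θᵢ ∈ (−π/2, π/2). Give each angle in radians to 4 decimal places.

arm 1 (φ=0.0°): x'=0.1697, y'=-0.0801
  A=-0.0897, B=-0.4523, C=(l²−L²−A²−y'²−z²)/(2L)=-0.1289
  √(A²+B²)=0.4611;  θ1 = -1.7666+1.8541 ≈ 0.0876
rotate P by −φ2: (-0.1542, -0.1069, -0.4523)
  e−x'=0.2342;  (l²−L²−(e−x')²−y'²−z²)/2L = -0.3449
  θ2 = atan2(B,A) + arccos(C/0.5093) = 1.2216
φ3=240.0° → target in arm frame (-0.0155, 0.1870)
  A=0.0955, B=-0.4523, C=(l²−L²−A²−y'²−z²)/(2L)=-0.2524
  √(A²+B²)=0.4623;  θ3 = -1.3627+2.1483 ≈ 0.7855

θ₁ = 0.0876, θ₂ = 1.2216, θ₃ = 0.7855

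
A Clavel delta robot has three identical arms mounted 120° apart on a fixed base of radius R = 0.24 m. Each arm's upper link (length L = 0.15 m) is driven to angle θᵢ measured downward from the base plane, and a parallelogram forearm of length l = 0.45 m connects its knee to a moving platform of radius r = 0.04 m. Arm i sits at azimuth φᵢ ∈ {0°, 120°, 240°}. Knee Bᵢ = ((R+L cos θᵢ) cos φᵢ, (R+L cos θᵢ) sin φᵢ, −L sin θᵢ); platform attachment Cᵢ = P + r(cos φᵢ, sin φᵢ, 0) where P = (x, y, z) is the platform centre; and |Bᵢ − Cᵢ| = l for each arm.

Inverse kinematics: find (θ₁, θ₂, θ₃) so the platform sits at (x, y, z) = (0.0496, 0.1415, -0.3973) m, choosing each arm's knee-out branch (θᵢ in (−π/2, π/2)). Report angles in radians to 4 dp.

arm 1 (φ=0.0°): x'=0.0496, y'=0.1415
  A cos θ + B sin θ = C:  0.1504·cos θ + -0.3973·sin θ = -0.0683
  θ1 = atan2(B,A) + arccos(C/0.4248) = 0.5234
rotate P by −φ2: (0.0977, -0.1137, -0.3973)
  A=0.1023, B=-0.3973, C=(l²−L²−A²−y'²−z²)/(2L)=-0.0041
  √(A²+B²)=0.4102;  θ2 = -1.3189+1.5808 ≈ 0.2619
arm 3 (φ=240.0°): x'=-0.1473, y'=-0.0278
  A cos θ + B sin θ = C:  0.3473·cos θ + -0.3973·sin θ = -0.3309
  √(A²+B²)=0.5277;  θ3 = -0.8524+2.2485 ≈ 1.3961

θ₁ = 0.5234, θ₂ = 0.2619, θ₃ = 1.3961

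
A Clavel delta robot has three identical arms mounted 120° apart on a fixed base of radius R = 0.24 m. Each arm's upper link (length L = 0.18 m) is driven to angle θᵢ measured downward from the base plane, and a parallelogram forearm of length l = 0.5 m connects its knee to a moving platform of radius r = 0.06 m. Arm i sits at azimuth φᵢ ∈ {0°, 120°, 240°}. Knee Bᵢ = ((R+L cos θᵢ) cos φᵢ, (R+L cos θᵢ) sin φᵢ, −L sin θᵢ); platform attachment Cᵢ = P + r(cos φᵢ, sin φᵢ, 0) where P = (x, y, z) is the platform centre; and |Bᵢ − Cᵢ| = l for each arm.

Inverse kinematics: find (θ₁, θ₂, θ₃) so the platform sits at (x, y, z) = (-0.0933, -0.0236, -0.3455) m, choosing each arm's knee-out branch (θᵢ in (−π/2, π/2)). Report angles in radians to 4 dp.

θ₁ = 0.5238, θ₂ = -0.0874, θ₃ = -0.3489

arm 1 (φ=0.0°): x'=-0.0933, y'=-0.0236
  e−x'=0.2733;  (l²−L²−(e−x')²−y'²−z²)/2L = 0.0638
  γ=atan2(-0.3455,0.2733)=-0.9016;  ψ=arccos(0.1449)=1.4254;  θ1=γ+ψ≈0.5238
arm 2 (φ=120.0°): x'=0.0262, y'=0.0926
  A=0.1538, B=-0.3455, C=(l²−L²−A²−y'²−z²)/(2L)=0.1833
  γ=atan2(-0.3455,0.1538)=-1.1520;  ψ=arccos(0.4848)=1.0647;  θ2=γ+ψ≈-0.0874
φ3=240.0° → target in arm frame (0.0671, -0.0690)
  A cos θ + B sin θ = C:  0.1129·cos θ + -0.3455·sin θ = 0.2242
  √(A²+B²)=0.3635;  θ3 = -1.2549+0.9060 ≈ -0.3489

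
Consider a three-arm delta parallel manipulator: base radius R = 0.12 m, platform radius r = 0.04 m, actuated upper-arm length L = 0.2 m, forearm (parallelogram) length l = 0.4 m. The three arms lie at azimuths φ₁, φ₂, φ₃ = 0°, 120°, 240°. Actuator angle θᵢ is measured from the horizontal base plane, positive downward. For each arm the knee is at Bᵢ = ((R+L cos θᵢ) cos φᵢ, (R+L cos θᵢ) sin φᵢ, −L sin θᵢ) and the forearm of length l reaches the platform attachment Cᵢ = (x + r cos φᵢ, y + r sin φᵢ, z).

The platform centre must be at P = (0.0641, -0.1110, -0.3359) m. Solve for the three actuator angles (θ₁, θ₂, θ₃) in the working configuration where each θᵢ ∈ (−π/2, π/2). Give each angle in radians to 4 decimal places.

θ₁ = 0.0875, θ₂ = 0.7857, θ₃ = 0.0876

arm 1 (φ=0.0°): x'=0.0641, y'=-0.1110
  A=0.0159, B=-0.3359, C=(l²−L²−A²−y'²−z²)/(2L)=-0.0135
  √(A²+B²)=0.3363;  θ1 = -1.5235+1.6110 ≈ 0.0875
rotate P by −φ2: (-0.1282, 0.0000, -0.3359)
  e−x'=0.2082;  (l²−L²−(e−x')²−y'²−z²)/2L = -0.0904
  θ2 = atan2(B,A) + arccos(C/0.3952) = 0.7857
φ3=240.0° → target in arm frame (0.0641, 0.1110)
  A=0.0159, B=-0.3359, C=(l²−L²−A²−y'²−z²)/(2L)=-0.0135
  γ=atan2(-0.3359,0.0159)=-1.5234;  ψ=arccos(-0.0402)=1.6110;  θ3=γ+ψ≈0.0876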